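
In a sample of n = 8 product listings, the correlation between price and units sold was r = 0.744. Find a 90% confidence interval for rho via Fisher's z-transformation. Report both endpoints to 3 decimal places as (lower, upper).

Fisher z: z_r = atanh(r) = ½·ln((1+0.744)/(1−0.744)) = 0.959380
SE(z) = 1/√(n−3) = 1/√5 = 0.447214
90% ⇒ z* = 1.645; margin = 1.645·0.447214 = 0.735667
CI on z-scale: (0.223713, 1.695047)
Back-transform: tanh(0.223713) = 0.220054, tanh(1.695047) = 0.934787

(0.220, 0.935)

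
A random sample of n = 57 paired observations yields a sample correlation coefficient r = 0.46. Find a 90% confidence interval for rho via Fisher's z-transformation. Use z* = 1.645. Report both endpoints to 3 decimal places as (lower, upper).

Fisher z: z_r = atanh(r) = ½·ln((1+0.46)/(1−0.46)) = 0.497311
SE(z) = 1/√(n−3) = 1/√54 = 0.136083
90% ⇒ z* = 1.645; margin = 1.645·0.136083 = 0.223857
CI on z-scale: (0.273454, 0.721168)
Back-transform: tanh(0.273454) = 0.266836, tanh(0.721168) = 0.617632

(0.267, 0.618)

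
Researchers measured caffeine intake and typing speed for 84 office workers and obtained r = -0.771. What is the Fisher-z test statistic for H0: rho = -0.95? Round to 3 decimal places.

7.281

Fisher z: atanh(-0.771) = -1.022789, atanh(-0.95) = -1.831781
z = (z_r − z_0)·√(n−3) = (-1.022789 − (-1.831781))·√81 = 0.808992 · 9.000000 = 7.281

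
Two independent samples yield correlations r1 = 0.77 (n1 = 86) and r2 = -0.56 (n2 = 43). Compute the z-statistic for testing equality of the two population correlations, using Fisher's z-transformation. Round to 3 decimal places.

z1 = atanh(0.77) = 1.020328,  z2 = atanh(-0.56) = -0.632833
SE = √(1/(n1−3) + 1/(n2−3)) = √(1/83 + 1/40) = √(0.0120482 + 0.0250000) = √0.0370482 = 0.192479
z = (z1 − z2)/SE = (1.020328 − (-0.632833)) / 0.192479 = 1.653161 / 0.192479 = 8.589

8.589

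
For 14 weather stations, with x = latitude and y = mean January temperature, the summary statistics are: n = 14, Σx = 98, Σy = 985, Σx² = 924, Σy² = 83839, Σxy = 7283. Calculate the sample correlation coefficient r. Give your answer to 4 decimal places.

0.2086

S_xy = nΣxy − ΣxΣy = 14·7283 − 98·985 = 101962 − 96530 = 5432
S_xx = nΣx² − (Σx)² = 14·924 − 98² = 12936 − 9604 = 3332
S_yy = nΣy² − (Σy)² = 14·83839 − 985² = 1173746 − 970225 = 203521
r = S_xy / √(S_xx·S_yy) = 5432 / √(3332·203521) = 5432 / √678131972 = 5432 / 26040.9672 = 0.2086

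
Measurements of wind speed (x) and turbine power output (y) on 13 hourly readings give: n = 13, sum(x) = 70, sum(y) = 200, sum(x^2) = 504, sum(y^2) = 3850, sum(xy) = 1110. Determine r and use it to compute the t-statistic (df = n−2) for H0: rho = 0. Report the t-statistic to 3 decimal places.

S_xy = nΣxy − ΣxΣy = 13·1110 − 70·200 = 14430 − 14000 = 430
S_xx = nΣx² − (Σx)² = 13·504 − 70² = 6552 − 4900 = 1652
S_yy = nΣy² − (Σy)² = 13·3850 − 200² = 50050 − 40000 = 10050
r = S_xy / √(S_xx·S_yy) = 430 / √(1652·10050) = 430 / √16602600 = 430 / 4074.6288 = 0.1055
t = r·√(n−2)/√(1−r²) = 0.1055·√11 / √(1−0.011130) = 0.349904 / 0.994419 = 0.352

0.352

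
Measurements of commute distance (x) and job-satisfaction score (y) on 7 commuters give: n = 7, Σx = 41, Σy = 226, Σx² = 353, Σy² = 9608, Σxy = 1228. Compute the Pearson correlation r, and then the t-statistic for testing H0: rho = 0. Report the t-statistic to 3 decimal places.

S_xy = nΣxy − ΣxΣy = 7·1228 − 41·226 = 8596 − 9266 = -670
S_xx = nΣx² − (Σx)² = 7·353 − 41² = 2471 − 1681 = 790
S_yy = nΣy² − (Σy)² = 7·9608 − 226² = 67256 − 51076 = 16180
r = S_xy / √(S_xx·S_yy) = -670 / √(790·16180) = -670 / √12782200 = -670 / 3575.2203 = -0.1874
t = r·√(n−2)/√(1−r²) = -0.1874·√5 / √(1−0.035119) = -0.419039 / 0.982284 = -0.427

-0.427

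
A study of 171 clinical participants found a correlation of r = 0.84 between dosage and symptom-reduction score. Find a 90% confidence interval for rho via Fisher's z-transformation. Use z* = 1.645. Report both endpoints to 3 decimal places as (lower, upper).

Fisher z: z_r = atanh(r) = ½·ln((1+0.84)/(1−0.84)) = 1.221174
SE(z) = 1/√(n−3) = 1/√168 = 0.077152
90% ⇒ z* = 1.645; margin = 1.645·0.077152 = 0.126915
CI on z-scale: (1.094259, 1.348089)
Back-transform: tanh(1.094259) = 0.798427, tanh(1.348089) = 0.873601

(0.798, 0.874)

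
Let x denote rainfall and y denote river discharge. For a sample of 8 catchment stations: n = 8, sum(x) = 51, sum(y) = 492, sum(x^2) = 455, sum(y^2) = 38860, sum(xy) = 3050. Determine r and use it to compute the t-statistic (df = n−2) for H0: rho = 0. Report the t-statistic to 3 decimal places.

-0.201

S_xy = nΣxy − ΣxΣy = 8·3050 − 51·492 = 24400 − 25092 = -692
S_xx = nΣx² − (Σx)² = 8·455 − 51² = 3640 − 2601 = 1039
S_yy = nΣy² − (Σy)² = 8·38860 − 492² = 310880 − 242064 = 68816
r = S_xy / √(S_xx·S_yy) = -692 / √(1039·68816) = -692 / √71499824 = -692 / 8455.7569 = -0.0818
t = r·√(n−2)/√(1−r²) = -0.0818·√6 / √(1−0.006691) = -0.200368 / 0.996649 = -0.201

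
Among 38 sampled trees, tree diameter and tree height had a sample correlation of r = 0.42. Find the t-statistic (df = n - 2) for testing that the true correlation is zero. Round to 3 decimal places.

2.777

1 − r² = 1 − 0.1764 = 0.8236;  √(1−r²) = 0.907524
√(n−2) = √36 = 6.000000
t = r·√(n−2)/√(1−r²) = 0.42 · 6.000000 / 0.907524 = 2.777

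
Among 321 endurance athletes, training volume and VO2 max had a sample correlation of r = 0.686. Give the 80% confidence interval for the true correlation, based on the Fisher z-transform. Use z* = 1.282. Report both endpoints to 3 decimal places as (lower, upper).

Fisher z: z_r = atanh(r) = ½·ln((1+0.686)/(1−0.686)) = 0.840361
SE(z) = 1/√(n−3) = 1/√318 = 0.056077
80% ⇒ z* = 1.282; margin = 1.282·0.056077 = 0.071891
CI on z-scale: (0.768470, 0.912252)
Back-transform: tanh(0.768470) = 0.646039, tanh(0.912252) = 0.722211

(0.646, 0.722)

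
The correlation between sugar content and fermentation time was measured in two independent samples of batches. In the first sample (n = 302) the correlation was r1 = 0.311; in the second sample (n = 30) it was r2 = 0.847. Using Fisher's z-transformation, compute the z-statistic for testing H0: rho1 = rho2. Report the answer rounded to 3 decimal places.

z1 = atanh(0.311) = 0.321652,  z2 = atanh(0.847) = 1.245440
SE = √(1/(n1−3) + 1/(n2−3)) = √(1/299 + 1/27) = √(0.0033445 + 0.0370370) = √0.0403815 = 0.200951
z = (z1 − z2)/SE = (0.321652 − 1.245440) / 0.200951 = -0.923788 / 0.200951 = -4.597

-4.597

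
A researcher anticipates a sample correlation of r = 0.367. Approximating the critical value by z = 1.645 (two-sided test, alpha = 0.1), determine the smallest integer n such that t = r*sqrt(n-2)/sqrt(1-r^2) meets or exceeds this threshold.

Need r·√(n−2)/√(1−r²) ≥ 1.645
√(n−2) ≥ 1.645·√(1−0.134689) / 0.367 = 1.645·0.930221 / 0.367 = 4.1695
n−2 ≥ 17.3847  ⇒  n ≥ 19.3847
Smallest integer n = 20

20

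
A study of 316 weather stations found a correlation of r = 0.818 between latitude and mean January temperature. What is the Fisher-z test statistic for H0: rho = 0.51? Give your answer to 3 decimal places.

10.403

Fisher z: atanh(0.818) = 1.150743, atanh(0.51) = 0.562730
z = (z_r − z_0)·√(n−3) = (1.150743 − 0.562730)·√313 = 0.588013 · 17.691806 = 10.403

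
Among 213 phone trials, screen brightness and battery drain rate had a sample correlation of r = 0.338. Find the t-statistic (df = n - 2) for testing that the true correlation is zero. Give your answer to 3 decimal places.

5.217

1 − r² = 1 − 0.114244 = 0.885756;  √(1−r²) = 0.941146
√(n−2) = √211 = 14.525839
t = r·√(n−2)/√(1−r²) = 0.338 · 14.525839 / 0.941146 = 5.217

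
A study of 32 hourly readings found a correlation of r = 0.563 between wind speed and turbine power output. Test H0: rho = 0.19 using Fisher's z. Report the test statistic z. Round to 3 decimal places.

z_r = atanh(0.563) = 0.637215,  z_0 = atanh(0.19) = 0.192337
SE = 1/√(n−3) = 1/√29 = 0.185695
z = (z_r − z_0)/SE = (0.637215 − 0.192337) / 0.185695 = 0.444878 / 0.185695 = 2.396

2.396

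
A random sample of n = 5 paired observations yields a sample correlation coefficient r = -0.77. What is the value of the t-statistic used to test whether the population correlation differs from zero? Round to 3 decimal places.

1 − r² = 1 − 0.5929 = 0.4071;  √(1−r²) = 0.638044
√(n−2) = √3 = 1.732051
t = r·√(n−2)/√(1−r²) = -0.77 · 1.732051 / 0.638044 = -2.090

-2.090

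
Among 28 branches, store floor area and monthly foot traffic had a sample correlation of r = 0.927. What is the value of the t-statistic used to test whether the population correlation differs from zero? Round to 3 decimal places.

12.603

1 − r² = 1 − 0.859329 = 0.140671;  √(1−r²) = 0.375061
√(n−2) = √26 = 5.099020
t = r·√(n−2)/√(1−r²) = 0.927 · 5.099020 / 0.375061 = 12.603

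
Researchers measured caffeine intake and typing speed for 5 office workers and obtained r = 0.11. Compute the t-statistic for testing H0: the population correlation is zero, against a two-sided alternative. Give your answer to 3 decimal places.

t = r·√(n−2) / √(1−r²) with r = 0.11, n = 5
  = 0.11·√3 / √(1 − 0.0121)
  = 0.11·1.732051 / 0.993932
  = 0.190526 / 0.993932 = 0.192

0.192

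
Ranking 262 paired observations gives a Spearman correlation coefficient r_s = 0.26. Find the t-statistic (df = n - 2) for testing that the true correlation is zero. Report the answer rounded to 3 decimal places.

1 − r_s² = 1 − 0.0676 = 0.9324;  √(1−r_s²) = 0.965609
√(n−2) = √260 = 16.124515
t = r_s·√(n−2)/√(1−r_s²) = 0.26 · 16.124515 / 0.965609 = 4.342

4.342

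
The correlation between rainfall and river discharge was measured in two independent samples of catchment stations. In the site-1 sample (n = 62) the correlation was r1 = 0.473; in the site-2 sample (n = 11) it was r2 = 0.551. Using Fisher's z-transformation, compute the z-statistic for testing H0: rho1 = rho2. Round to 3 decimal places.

-0.281

z1 = atanh(0.473) = 0.513928,  z2 = atanh(0.551) = 0.619816
SE = √(1/(n1−3) + 1/(n2−3)) = √(1/59 + 1/8) = √(0.0169492 + 0.1250000) = √0.1419492 = 0.376761
z = (z1 − z2)/SE = (0.513928 − 0.619816) / 0.376761 = -0.105888 / 0.376761 = -0.281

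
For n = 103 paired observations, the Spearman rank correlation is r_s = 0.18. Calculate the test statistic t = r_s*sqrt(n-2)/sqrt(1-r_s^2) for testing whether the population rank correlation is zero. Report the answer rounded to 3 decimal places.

1 − r_s² = 1 − 0.0324 = 0.9676;  √(1−r_s²) = 0.983667
√(n−2) = √101 = 10.049876
t = r_s·√(n−2)/√(1−r_s²) = 0.18 · 10.049876 / 0.983667 = 1.839

1.839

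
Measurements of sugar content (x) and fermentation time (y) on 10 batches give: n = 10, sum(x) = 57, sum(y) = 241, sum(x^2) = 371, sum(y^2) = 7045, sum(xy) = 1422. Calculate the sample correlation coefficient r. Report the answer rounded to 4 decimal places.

0.2023

Numerator: nΣxy − (Σx)(Σy) = 10·1422 − (57)(241) = 483
Denominator: √[(nΣx²−(Σx)²)(nΣy²−(Σy)²)]
  nΣx²−(Σx)² = 10·371 − 3249 = 461;  nΣy²−(Σy)² = 10·7045 − 58081 = 12369
  √(461·12369) = √5702109 = 2387.9089
r = 483 / 2387.9089 = 0.2023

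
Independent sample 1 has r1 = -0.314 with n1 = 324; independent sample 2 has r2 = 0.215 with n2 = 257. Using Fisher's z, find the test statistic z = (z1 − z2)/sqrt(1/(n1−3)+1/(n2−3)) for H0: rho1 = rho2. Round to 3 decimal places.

Fisher z-transforms: z1 = atanh(-0.314) = -0.324977, z2 = atanh(0.215) = 0.218408; difference d = -0.543385
Var(d) = 1/321 + 1/254 = 0.0031153 + 0.0039370 = 0.0070523
z = d/√Var(d) = -0.543385 / √0.0070523 = -0.543385 / 0.083978 = -6.471

-6.471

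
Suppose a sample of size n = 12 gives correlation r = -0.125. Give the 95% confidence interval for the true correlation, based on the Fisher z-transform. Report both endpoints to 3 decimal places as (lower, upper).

Fisher z: z_r = atanh(r) = ½·ln((1+(-0.125))/(1−(-0.125))) = -0.125657
SE(z) = 1/√(n−3) = 1/√9 = 0.333333
95% ⇒ z* = 1.960; margin = 1.960·0.333333 = 0.653333
CI on z-scale: (-0.778990, 0.527676)
Back-transform: tanh(-0.778990) = -0.652127, tanh(0.527676) = 0.483603

(-0.652, 0.484)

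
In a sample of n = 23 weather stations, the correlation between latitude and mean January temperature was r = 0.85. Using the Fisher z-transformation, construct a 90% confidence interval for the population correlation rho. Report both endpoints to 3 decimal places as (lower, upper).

(0.711, 0.925)

Fisher z: z_r = atanh(r) = ½·ln((1+0.85)/(1−0.85)) = 1.256153
SE(z) = 1/√(n−3) = 1/√20 = 0.223607
90% ⇒ z* = 1.645; margin = 1.645·0.223607 = 0.367834
CI on z-scale: (0.888319, 1.623987)
Back-transform: tanh(0.888319) = 0.710562, tanh(1.623987) = 0.925200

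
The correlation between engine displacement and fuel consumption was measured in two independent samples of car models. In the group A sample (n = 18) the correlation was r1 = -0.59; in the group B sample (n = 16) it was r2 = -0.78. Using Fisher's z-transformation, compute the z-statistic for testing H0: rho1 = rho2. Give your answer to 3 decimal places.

0.970

z1 = atanh(-0.59) = -0.677666,  z2 = atanh(-0.78) = -1.045371
SE = √(1/(n1−3) + 1/(n2−3)) = √(1/15 + 1/13) = √(0.0666667 + 0.0769231) = √0.1435898 = 0.378932
z = (z1 − z2)/SE = (-0.677666 − (-1.045371)) / 0.378932 = 0.367705 / 0.378932 = 0.970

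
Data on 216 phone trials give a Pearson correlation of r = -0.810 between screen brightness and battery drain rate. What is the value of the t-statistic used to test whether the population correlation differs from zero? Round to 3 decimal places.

-20.206

1 − r² = 1 − 0.656100 = 0.343900;  √(1−r²) = 0.586430
√(n−2) = √214 = 14.628739
t = r·√(n−2)/√(1−r²) = -0.810 · 14.628739 / 0.586430 = -20.206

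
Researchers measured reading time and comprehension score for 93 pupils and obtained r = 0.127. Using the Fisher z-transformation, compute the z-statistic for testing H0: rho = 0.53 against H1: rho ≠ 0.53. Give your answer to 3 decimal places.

z_r = atanh(0.127) = 0.127689,  z_0 = atanh(0.53) = 0.590145
SE = 1/√(n−3) = 1/√90 = 0.105409
z = (z_r − z_0)/SE = (0.127689 − 0.590145) / 0.105409 = -0.462456 / 0.105409 = -4.387

-4.387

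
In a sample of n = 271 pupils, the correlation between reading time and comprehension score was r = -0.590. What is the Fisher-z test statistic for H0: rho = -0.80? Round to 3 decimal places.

Fisher z: atanh(-0.590) = -0.677666, atanh(-0.80) = -1.098612
z = (z_r − z_0)·√(n−3) = (-0.677666 − (-1.098612))·√268 = 0.420946 · 16.370706 = 6.891

6.891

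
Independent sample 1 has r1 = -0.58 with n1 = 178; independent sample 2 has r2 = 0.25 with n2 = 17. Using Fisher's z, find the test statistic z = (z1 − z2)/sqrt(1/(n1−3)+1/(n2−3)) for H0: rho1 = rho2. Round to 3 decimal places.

-3.305

z1 = atanh(-0.58) = -0.662463,  z2 = atanh(0.25) = 0.255413
SE = √(1/(n1−3) + 1/(n2−3)) = √(1/175 + 1/14) = √(0.0057143 + 0.0714286) = √0.0771429 = 0.277746
z = (z1 − z2)/SE = (-0.662463 − 0.255413) / 0.277746 = -0.917876 / 0.277746 = -3.305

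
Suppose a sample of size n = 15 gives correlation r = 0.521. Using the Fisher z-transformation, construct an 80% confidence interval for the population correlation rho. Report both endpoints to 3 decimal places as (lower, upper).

(0.205, 0.739)

z_r = atanh(0.521) = 0.577711;  SE = 1/√(n−3) = 1/√12 = 0.288675
z-limits: 0.577711 ± 1.282·0.288675 = 0.577711 ± 0.370081 = [0.207630, 0.947792]
ρ-limits: (tanh 0.207630, tanh 0.947792) = (0.205, 0.739)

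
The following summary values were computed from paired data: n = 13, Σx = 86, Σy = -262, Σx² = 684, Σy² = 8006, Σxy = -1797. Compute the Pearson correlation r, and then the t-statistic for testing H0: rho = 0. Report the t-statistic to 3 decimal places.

-0.380

Numerator: nΣxy − (Σx)(Σy) = 13·(-1797) − (86)(-262) = -829
Denominator: √[(nΣx²−(Σx)²)(nΣy²−(Σy)²)]
  nΣx²−(Σx)² = 13·684 − 7396 = 1496;  nΣy²−(Σy)² = 13·8006 − 68644 = 35434
  √(1496·35434) = √53009264 = 7280.7461
r = -829 / 7280.7461 = -0.1139
t = r·√(n−2)/√(1−r²) = -0.1139·√11 / √(1−0.012973) = -0.377764 / 0.993492 = -0.380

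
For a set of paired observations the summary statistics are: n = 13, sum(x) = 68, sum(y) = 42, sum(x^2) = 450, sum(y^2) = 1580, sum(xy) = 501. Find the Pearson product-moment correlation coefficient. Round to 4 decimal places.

0.7622

S_xy = nΣxy − ΣxΣy = 13·501 − 68·42 = 6513 − 2856 = 3657
S_xx = nΣx² − (Σx)² = 13·450 − 68² = 5850 − 4624 = 1226
S_yy = nΣy² − (Σy)² = 13·1580 − 42² = 20540 − 1764 = 18776
r = S_xy / √(S_xx·S_yy) = 3657 / √(1226·18776) = 3657 / √23019376 = 3657 / 4797.8512 = 0.7622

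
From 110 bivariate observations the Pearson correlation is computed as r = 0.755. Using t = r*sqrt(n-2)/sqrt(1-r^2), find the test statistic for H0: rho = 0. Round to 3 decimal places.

1 − r² = 1 − 0.570025 = 0.429975;  √(1−r²) = 0.655725
√(n−2) = √108 = 10.392305
t = r·√(n−2)/√(1−r²) = 0.755 · 10.392305 / 0.655725 = 11.966

11.966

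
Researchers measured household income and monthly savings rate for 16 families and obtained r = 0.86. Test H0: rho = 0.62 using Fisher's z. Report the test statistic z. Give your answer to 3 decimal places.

2.049

Fisher z: atanh(0.86) = 1.293345, atanh(0.62) = 0.725005
z = (z_r − z_0)·√(n−3) = (1.293345 − 0.725005)·√13 = 0.568340 · 3.605551 = 2.049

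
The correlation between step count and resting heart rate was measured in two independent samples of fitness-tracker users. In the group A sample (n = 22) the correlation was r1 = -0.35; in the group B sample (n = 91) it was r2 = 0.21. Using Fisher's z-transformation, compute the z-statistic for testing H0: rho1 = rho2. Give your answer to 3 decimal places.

-2.287

z1 = atanh(-0.35) = -0.365444,  z2 = atanh(0.21) = 0.213171
SE = √(1/(n1−3) + 1/(n2−3)) = √(1/19 + 1/88) = √(0.0526316 + 0.0113636) = √0.0639952 = 0.252973
z = (z1 − z2)/SE = (-0.365444 − 0.213171) / 0.252973 = -0.578615 / 0.252973 = -2.287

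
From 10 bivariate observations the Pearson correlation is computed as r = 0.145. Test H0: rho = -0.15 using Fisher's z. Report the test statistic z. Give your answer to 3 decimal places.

Fisher z: atanh(0.145) = 0.146029, atanh(-0.15) = -0.151140
z = (z_r − z_0)·√(n−3) = (0.146029 − (-0.151140))·√7 = 0.297169 · 2.645751 = 0.786

0.786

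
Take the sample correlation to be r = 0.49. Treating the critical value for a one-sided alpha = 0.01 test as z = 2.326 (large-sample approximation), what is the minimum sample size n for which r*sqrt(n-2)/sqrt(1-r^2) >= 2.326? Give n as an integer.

20

r√(n−2)/√(1−r²) ≥ 2.326  ⇔  n−2 ≥ (2.326)²·(1−r²)/r²
(1−r²)/r² = (1−0.2401)/0.2401 = 3.1649
n ≥ 2 + 5.410276·3.1649 = 2 + 17.1230 = 19.1230
⌈19.1230⌉ = 20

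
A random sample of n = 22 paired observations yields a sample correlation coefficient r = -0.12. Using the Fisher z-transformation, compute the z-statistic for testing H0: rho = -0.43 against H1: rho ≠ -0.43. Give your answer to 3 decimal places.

z_r = atanh(-0.12) = -0.120581,  z_0 = atanh(-0.43) = -0.459897
SE = 1/√(n−3) = 1/√19 = 0.229416
z = (z_r − z_0)/SE = (-0.120581 − (-0.459897)) / 0.229416 = 0.339316 / 0.229416 = 1.479

1.479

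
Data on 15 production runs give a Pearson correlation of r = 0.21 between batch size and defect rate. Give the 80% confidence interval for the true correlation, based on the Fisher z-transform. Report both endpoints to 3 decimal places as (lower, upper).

z_r = atanh(0.21) = 0.213171;  SE = 1/√(n−3) = 1/√12 = 0.288675
z-limits: 0.213171 ± 1.282·0.288675 = 0.213171 ± 0.370081 = [-0.156910, 0.583252]
ρ-limits: (tanh -0.156910, tanh 0.583252) = (-0.156, 0.525)

(-0.156, 0.525)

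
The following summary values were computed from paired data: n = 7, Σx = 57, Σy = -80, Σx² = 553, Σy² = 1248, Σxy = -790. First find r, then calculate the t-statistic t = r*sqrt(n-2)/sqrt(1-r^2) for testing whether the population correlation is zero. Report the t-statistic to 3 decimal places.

Numerator: nΣxy − (Σx)(Σy) = 7·(-790) − (57)(-80) = -970
Denominator: √[(nΣx²−(Σx)²)(nΣy²−(Σy)²)]
  nΣx²−(Σx)² = 7·553 − 3249 = 622;  nΣy²−(Σy)² = 7·1248 − 6400 = 2336
  √(622·2336) = √1452992 = 1205.4012
r = -970 / 1205.4012 = -0.8047
t = r·√(n−2)/√(1−r²) = -0.8047·√5 / √(1−0.647542) = -1.799364 / 0.593682 = -3.031

-3.031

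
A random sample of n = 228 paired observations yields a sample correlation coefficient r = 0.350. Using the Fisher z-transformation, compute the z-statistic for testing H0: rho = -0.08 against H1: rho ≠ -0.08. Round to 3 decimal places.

6.684

z_r = atanh(0.350) = 0.365444,  z_0 = atanh(-0.08) = -0.080171
SE = 1/√(n−3) = 1/√225 = 0.066667
z = (z_r − z_0)/SE = (0.365444 − (-0.080171)) / 0.066667 = 0.445615 / 0.066667 = 6.684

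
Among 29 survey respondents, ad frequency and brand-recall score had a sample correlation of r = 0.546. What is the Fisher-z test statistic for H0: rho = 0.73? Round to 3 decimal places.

Fisher z: atanh(0.546) = 0.612665, atanh(0.73) = 0.928727
z = (z_r − z_0)·√(n−3) = (0.612665 − 0.928727)·√26 = -0.316062 · 5.099020 = -1.612

-1.612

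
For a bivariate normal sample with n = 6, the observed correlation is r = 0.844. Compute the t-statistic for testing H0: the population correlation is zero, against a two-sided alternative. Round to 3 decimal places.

3.147

t = r·√(n−2) / √(1−r²) with r = 0.844, n = 6
  = 0.844·√4 / √(1 − 0.712336)
  = 0.844·2.000000 / 0.536343
  = 1.688000 / 0.536343 = 3.147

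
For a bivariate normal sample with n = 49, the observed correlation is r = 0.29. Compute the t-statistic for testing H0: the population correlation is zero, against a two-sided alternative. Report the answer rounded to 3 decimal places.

t = r·√(n−2) / √(1−r²) with r = 0.29, n = 49
  = 0.29·√47 / √(1 − 0.0841)
  = 0.29·6.855655 / 0.957027
  = 1.988140 / 0.957027 = 2.077

2.077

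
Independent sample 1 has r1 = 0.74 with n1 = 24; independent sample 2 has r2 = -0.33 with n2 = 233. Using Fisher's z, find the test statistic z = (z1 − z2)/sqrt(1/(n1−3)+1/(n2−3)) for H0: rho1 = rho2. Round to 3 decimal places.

Fisher z-transforms: z1 = atanh(0.74) = 0.950479, z2 = atanh(-0.33) = -0.342828; difference d = 1.293307
Var(d) = 1/21 + 1/230 = 0.0476190 + 0.0043478 = 0.0519668
z = d/√Var(d) = 1.293307 / √0.0519668 = 1.293307 / 0.227962 = 5.673

5.673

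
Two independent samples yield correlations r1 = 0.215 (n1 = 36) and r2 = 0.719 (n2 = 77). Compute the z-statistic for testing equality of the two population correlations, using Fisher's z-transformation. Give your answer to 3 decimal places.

-3.283

z1 = atanh(0.215) = 0.218408,  z2 = atanh(0.719) = 0.905572
SE = √(1/(n1−3) + 1/(n2−3)) = √(1/33 + 1/74) = √(0.0303030 + 0.0135135) = √0.0438165 = 0.209324
z = (z1 − z2)/SE = (0.218408 − 0.905572) / 0.209324 = -0.687164 / 0.209324 = -3.283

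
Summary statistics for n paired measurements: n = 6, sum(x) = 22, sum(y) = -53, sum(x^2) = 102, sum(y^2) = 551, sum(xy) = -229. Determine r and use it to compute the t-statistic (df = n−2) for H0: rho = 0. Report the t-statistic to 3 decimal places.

-2.916

Numerator: nΣxy − (Σx)(Σy) = 6·(-229) − (22)(-53) = -208
Denominator: √[(nΣx²−(Σx)²)(nΣy²−(Σy)²)]
  nΣx²−(Σx)² = 6·102 − 484 = 128;  nΣy²−(Σy)² = 6·551 − 2809 = 497
  √(128·497) = √63616 = 252.2221
r = -208 / 252.2221 = -0.8247
t = r·√(n−2)/√(1−r²) = -0.8247·√4 / √(1−0.680130) = -1.649400 / 0.565571 = -2.916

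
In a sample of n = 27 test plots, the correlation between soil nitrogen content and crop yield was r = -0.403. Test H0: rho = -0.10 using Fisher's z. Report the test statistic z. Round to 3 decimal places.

Fisher z: atanh(-0.403) = -0.427225, atanh(-0.10) = -0.100335
z = (z_r − z_0)·√(n−3) = (-0.427225 − (-0.100335))·√24 = -0.326890 · 4.898979 = -1.601

-1.601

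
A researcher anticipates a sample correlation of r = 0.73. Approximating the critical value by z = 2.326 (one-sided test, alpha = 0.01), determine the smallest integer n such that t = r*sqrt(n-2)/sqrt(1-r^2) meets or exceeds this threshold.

7

Need r·√(n−2)/√(1−r²) ≥ 2.326
√(n−2) ≥ 2.326·√(1−0.5329) / 0.73 = 2.326·0.683447 / 0.73 = 2.1777
n−2 ≥ 4.7424  ⇒  n ≥ 6.7424
Smallest integer n = 7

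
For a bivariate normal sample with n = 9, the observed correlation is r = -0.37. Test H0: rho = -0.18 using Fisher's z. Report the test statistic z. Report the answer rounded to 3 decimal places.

Fisher z: atanh(-0.37) = -0.388423, atanh(-0.18) = -0.181983
z = (z_r − z_0)·√(n−3) = (-0.388423 − (-0.181983))·√6 = -0.206440 · 2.449490 = -0.506

-0.506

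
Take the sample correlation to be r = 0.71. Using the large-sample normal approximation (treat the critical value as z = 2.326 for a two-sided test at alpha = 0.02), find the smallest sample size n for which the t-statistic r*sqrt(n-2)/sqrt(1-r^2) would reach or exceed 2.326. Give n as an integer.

r√(n−2)/√(1−r²) ≥ 2.326  ⇔  n−2 ≥ (2.326)²·(1−r²)/r²
(1−r²)/r² = (1−0.5041)/0.5041 = 0.9837
n ≥ 2 + 5.410276·0.9837 = 2 + 5.3221 = 7.3221
⌈7.3221⌉ = 8

8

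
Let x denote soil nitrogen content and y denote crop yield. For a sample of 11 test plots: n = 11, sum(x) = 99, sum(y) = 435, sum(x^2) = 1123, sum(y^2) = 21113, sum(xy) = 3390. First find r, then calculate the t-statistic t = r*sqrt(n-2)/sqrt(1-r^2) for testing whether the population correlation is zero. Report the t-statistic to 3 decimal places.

S_xy = nΣxy − ΣxΣy = 11·3390 − 99·435 = 37290 − 43065 = -5775
S_xx = nΣx² − (Σx)² = 11·1123 − 99² = 12353 − 9801 = 2552
S_yy = nΣy² − (Σy)² = 11·21113 − 435² = 232243 − 189225 = 43018
r = S_xy / √(S_xx·S_yy) = -5775 / √(2552·43018) = -5775 / √109781936 = -5775 / 10477.6875 = -0.5512
t = r·√(n−2)/√(1−r²) = -0.5512·√9 / √(1−0.303821) = -1.653600 / 0.834373 = -1.982

-1.982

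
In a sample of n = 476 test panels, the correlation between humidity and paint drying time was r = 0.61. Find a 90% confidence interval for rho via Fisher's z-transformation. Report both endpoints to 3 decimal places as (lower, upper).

(0.560, 0.655)

Fisher z: z_r = atanh(r) = ½·ln((1+0.61)/(1−0.61)) = 0.708921
SE(z) = 1/√(n−3) = 1/√473 = 0.045980
90% ⇒ z* = 1.645; margin = 1.645·0.045980 = 0.075637
CI on z-scale: (0.633284, 0.784558)
Back-transform: tanh(0.633284) = 0.560309, tanh(0.784558) = 0.655315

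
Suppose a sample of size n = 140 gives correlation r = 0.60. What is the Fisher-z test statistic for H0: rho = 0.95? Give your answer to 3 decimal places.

-13.327

z_r = atanh(0.60) = 0.693147,  z_0 = atanh(0.95) = 1.831781
SE = 1/√(n−3) = 1/√137 = 0.085436
z = (z_r − z_0)/SE = (0.693147 − 1.831781) / 0.085436 = -1.138634 / 0.085436 = -13.327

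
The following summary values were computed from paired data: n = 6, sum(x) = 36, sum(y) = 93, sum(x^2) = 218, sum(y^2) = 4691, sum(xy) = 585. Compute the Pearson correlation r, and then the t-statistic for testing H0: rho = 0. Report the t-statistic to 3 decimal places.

S_xy = nΣxy − ΣxΣy = 6·585 − 36·93 = 3510 − 3348 = 162
S_xx = nΣx² − (Σx)² = 6·218 − 36² = 1308 − 1296 = 12
S_yy = nΣy² − (Σy)² = 6·4691 − 93² = 28146 − 8649 = 19497
r = S_xy / √(S_xx·S_yy) = 162 / √(12·19497) = 162 / √233964 = 162 / 483.6983 = 0.3349
t = r·√(n−2)/√(1−r²) = 0.3349·√4 / √(1−0.112158) = 0.669800 / 0.942254 = 0.711

0.711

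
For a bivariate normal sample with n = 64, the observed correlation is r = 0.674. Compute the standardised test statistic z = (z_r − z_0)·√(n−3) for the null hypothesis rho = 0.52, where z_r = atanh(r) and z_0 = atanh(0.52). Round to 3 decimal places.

1.888

Fisher z: atanh(0.674) = 0.818037, atanh(0.52) = 0.576340
z = (z_r − z_0)·√(n−3) = (0.818037 − 0.576340)·√61 = 0.241697 · 7.810250 = 1.888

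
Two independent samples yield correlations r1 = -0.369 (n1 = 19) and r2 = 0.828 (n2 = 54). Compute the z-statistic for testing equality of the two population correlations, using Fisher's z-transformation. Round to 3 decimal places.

Fisher z-transforms: z1 = atanh(-0.369) = -0.387265, z2 = atanh(0.828) = 1.181742; difference d = -1.569007
Var(d) = 1/16 + 1/51 = 0.0625000 + 0.0196078 = 0.0821078
z = d/√Var(d) = -1.569007 / √0.0821078 = -1.569007 / 0.286545 = -5.476

-5.476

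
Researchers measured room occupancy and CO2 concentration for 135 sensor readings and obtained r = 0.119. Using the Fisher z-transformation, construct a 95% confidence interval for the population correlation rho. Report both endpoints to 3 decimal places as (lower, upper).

z_r = atanh(0.119) = 0.119567;  SE = 1/√(n−3) = 1/√132 = 0.087039
z-limits: 0.119567 ± 1.960·0.087039 = 0.119567 ± 0.170596 = [-0.051029, 0.290163]
ρ-limits: (tanh -0.051029, tanh 0.290163) = (-0.051, 0.282)

(-0.051, 0.282)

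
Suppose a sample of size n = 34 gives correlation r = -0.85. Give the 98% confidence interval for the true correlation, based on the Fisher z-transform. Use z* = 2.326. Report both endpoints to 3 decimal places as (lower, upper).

(-0.932, -0.685)

z_r = atanh(-0.85) = -1.256153;  SE = 1/√(n−3) = 1/√31 = 0.179605
z-limits: -1.256153 ± 2.326·0.179605 = -1.256153 ± 0.417761 = [-1.673914, -0.838392]
ρ-limits: (tanh -1.673914, tanh -0.838392) = (-0.932, -0.685)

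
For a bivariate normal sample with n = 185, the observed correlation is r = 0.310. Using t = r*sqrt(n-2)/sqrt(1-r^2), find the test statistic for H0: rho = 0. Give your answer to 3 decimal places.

t = r·√(n−2) / √(1−r²) with r = 0.310, n = 185
  = 0.310·√183 / √(1 − 0.096100)
  = 0.310·13.527749 / 0.950737
  = 4.193602 / 0.950737 = 4.411

4.411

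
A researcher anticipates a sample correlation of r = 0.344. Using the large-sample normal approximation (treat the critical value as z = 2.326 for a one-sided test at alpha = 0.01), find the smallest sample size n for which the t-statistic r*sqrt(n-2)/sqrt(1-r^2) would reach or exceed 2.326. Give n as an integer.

Need r·√(n−2)/√(1−r²) ≥ 2.326
√(n−2) ≥ 2.326·√(1−0.118336) / 0.344 = 2.326·0.938970 / 0.344 = 6.3490
n−2 ≥ 40.3098  ⇒  n ≥ 42.3098
Smallest integer n = 43

43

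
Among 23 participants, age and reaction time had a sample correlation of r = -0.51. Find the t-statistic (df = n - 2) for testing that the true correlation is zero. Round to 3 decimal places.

-2.717

t = r·√(n−2) / √(1−r²) with r = -0.51, n = 23
  = -0.51·√21 / √(1 − 0.2601)
  = -0.51·4.582576 / 0.860174
  = -2.337114 / 0.860174 = -2.717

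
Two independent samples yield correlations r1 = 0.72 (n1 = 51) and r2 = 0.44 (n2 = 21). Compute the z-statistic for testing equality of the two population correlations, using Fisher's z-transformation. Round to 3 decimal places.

z1 = atanh(0.72) = 0.907645,  z2 = atanh(0.44) = 0.472231
SE = √(1/(n1−3) + 1/(n2−3)) = √(1/48 + 1/18) = √(0.0208333 + 0.0555556) = √0.0763889 = 0.276385
z = (z1 − z2)/SE = (0.907645 − 0.472231) / 0.276385 = 0.435414 / 0.276385 = 1.575

1.575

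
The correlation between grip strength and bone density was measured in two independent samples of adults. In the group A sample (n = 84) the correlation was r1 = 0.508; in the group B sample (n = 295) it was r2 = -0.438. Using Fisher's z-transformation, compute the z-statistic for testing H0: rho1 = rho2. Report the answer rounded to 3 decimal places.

8.200

Fisher z-transforms: z1 = atanh(0.508) = 0.560030, z2 = atanh(-0.438) = -0.469753; difference d = 1.029783
Var(d) = 1/81 + 1/292 = 0.0123457 + 0.0034247 = 0.0157704
z = d/√Var(d) = 1.029783 / √0.0157704 = 1.029783 / 0.125580 = 8.200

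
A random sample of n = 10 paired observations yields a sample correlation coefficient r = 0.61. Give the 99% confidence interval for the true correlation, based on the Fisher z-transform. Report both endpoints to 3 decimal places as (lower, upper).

z_r = atanh(0.61) = 0.708921;  SE = 1/√(n−3) = 1/√7 = 0.377964
z-limits: 0.708921 ± 2.576·0.377964 = 0.708921 ± 0.973635 = [-0.264714, 1.682556]
ρ-limits: (tanh -0.264714, tanh 1.682556) = (-0.259, 0.933)

(-0.259, 0.933)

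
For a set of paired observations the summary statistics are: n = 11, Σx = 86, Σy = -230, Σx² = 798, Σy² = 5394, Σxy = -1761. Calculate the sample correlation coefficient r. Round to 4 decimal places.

0.1372

S_xy = nΣxy − ΣxΣy = 11·(-1761) − 86·(-230) = -19371 − (-19780) = 409
S_xx = nΣx² − (Σx)² = 11·798 − 86² = 8778 − 7396 = 1382
S_yy = nΣy² − (Σy)² = 11·5394 − (-230)² = 59334 − 52900 = 6434
r = S_xy / √(S_xx·S_yy) = 409 / √(1382·6434) = 409 / √8891788 = 409 / 2981.9101 = 0.1372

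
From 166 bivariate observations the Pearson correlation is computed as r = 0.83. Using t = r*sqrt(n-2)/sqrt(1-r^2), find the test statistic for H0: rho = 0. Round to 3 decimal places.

t = r·√(n−2) / √(1−r²) with r = 0.83, n = 166
  = 0.83·√164 / √(1 − 0.6889)
  = 0.83·12.806248 / 0.557763
  = 10.629186 / 0.557763 = 19.057

19.057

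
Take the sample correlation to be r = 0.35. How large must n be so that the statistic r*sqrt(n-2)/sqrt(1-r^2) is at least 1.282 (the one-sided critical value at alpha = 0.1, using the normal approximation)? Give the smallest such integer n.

r√(n−2)/√(1−r²) ≥ 1.282  ⇔  n−2 ≥ (1.282)²·(1−r²)/r²
(1−r²)/r² = (1−0.1225)/0.1225 = 7.1633
n ≥ 2 + 1.643524·7.1633 = 2 + 11.7731 = 13.7731
⌈13.7731⌉ = 14

14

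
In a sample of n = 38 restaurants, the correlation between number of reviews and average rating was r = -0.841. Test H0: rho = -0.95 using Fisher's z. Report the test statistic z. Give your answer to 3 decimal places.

z_r = atanh(-0.841) = -1.224580,  z_0 = atanh(-0.95) = -1.831781
SE = 1/√(n−3) = 1/√35 = 0.169031
z = (z_r − z_0)/SE = (-1.224580 − (-1.831781)) / 0.169031 = 0.607201 / 0.169031 = 3.592

3.592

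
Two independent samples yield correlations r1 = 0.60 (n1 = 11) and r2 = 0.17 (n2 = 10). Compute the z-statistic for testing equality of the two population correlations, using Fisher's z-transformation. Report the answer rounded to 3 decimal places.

1.008

Fisher z-transforms: z1 = atanh(0.60) = 0.693147, z2 = atanh(0.17) = 0.171667; difference d = 0.521480
Var(d) = 1/8 + 1/7 = 0.1250000 + 0.1428571 = 0.2678571
z = d/√Var(d) = 0.521480 / √0.2678571 = 0.521480 / 0.517549 = 1.008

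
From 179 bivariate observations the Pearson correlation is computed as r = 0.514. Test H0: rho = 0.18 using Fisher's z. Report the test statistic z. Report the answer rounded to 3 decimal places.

z_r = atanh(0.514) = 0.568151,  z_0 = atanh(0.18) = 0.181983
SE = 1/√(n−3) = 1/√176 = 0.075378
z = (z_r − z_0)/SE = (0.568151 − 0.181983) / 0.075378 = 0.386168 / 0.075378 = 5.123

5.123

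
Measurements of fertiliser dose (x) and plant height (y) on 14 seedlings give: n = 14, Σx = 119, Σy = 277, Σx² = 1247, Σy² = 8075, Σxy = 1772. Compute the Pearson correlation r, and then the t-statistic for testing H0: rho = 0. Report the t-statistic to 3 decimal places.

-3.871

S_xy = nΣxy − ΣxΣy = 14·1772 − 119·277 = 24808 − 32963 = -8155
S_xx = nΣx² − (Σx)² = 14·1247 − 119² = 17458 − 14161 = 3297
S_yy = nΣy² − (Σy)² = 14·8075 − 277² = 113050 − 76729 = 36321
r = S_xy / √(S_xx·S_yy) = -8155 / √(3297·36321) = -8155 / √119750337 = -8155 / 10943.0497 = -0.7452
t = r·√(n−2)/√(1−r²) = -0.7452·√12 / √(1−0.555323) = -2.581449 / 0.666841 = -3.871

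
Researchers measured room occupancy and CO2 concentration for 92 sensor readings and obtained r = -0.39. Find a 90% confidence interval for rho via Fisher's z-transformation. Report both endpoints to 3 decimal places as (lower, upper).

(-0.527, -0.233)

Fisher z: z_r = atanh(r) = ½·ln((1+(-0.39))/(1−(-0.39))) = -0.411800
SE(z) = 1/√(n−3) = 1/√89 = 0.106000
90% ⇒ z* = 1.645; margin = 1.645·0.106000 = 0.174370
CI on z-scale: (-0.586170, -0.237430)
Back-transform: tanh(-0.586170) = -0.527135, tanh(-0.237430) = -0.233067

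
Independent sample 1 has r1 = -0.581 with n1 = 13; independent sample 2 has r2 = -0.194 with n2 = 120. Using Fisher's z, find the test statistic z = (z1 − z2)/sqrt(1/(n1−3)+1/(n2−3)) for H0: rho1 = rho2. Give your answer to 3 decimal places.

-1.419

Fisher z-transforms: z1 = atanh(-0.581) = -0.663971, z2 = atanh(-0.194) = -0.196490; difference d = -0.467481
Var(d) = 1/10 + 1/117 = 0.1000000 + 0.0085470 = 0.1085470
z = d/√Var(d) = -0.467481 / √0.1085470 = -0.467481 / 0.329465 = -1.419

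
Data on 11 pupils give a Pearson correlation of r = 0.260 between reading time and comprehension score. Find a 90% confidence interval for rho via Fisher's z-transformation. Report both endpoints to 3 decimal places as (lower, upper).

(-0.305, 0.690)

z_r = atanh(0.260) = 0.266108;  SE = 1/√(n−3) = 1/√8 = 0.353553
z-limits: 0.266108 ± 1.645·0.353553 = 0.266108 ± 0.581595 = [-0.315487, 0.847703]
ρ-limits: (tanh -0.315487, tanh 0.847703) = (-0.305, 0.690)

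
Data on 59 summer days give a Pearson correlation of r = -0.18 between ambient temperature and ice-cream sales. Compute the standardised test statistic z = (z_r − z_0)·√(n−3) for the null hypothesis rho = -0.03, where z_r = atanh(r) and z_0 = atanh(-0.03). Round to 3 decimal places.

-1.137

z_r = atanh(-0.18) = -0.181983,  z_0 = atanh(-0.03) = -0.030009
SE = 1/√(n−3) = 1/√56 = 0.133631
z = (z_r − z_0)/SE = (-0.181983 − (-0.030009)) / 0.133631 = -0.151974 / 0.133631 = -1.137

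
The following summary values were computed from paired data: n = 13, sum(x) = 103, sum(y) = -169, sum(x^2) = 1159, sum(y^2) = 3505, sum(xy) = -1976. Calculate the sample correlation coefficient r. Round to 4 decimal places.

-0.9511

Numerator: nΣxy − (Σx)(Σy) = 13·(-1976) − (103)(-169) = -8281
Denominator: √[(nΣx²−(Σx)²)(nΣy²−(Σy)²)]
  nΣx²−(Σx)² = 13·1159 − 10609 = 4458;  nΣy²−(Σy)² = 13·3505 − 28561 = 17004
  √(4458·17004) = √75803832 = 8706.5396
r = -8281 / 8706.5396 = -0.9511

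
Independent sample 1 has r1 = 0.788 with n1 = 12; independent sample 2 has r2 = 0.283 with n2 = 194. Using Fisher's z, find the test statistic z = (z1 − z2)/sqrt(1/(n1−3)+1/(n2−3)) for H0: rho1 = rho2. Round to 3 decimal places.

2.273

z1 = atanh(0.788) = 1.066133,  z2 = atanh(0.283) = 0.290940
SE = √(1/(n1−3) + 1/(n2−3)) = √(1/9 + 1/191) = √(0.1111111 + 0.0052356) = √0.1163467 = 0.341096
z = (z1 − z2)/SE = (1.066133 − 0.290940) / 0.341096 = 0.775193 / 0.341096 = 2.273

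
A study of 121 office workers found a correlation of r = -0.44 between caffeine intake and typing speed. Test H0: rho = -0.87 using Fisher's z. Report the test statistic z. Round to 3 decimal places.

Fisher z: atanh(-0.44) = -0.472231, atanh(-0.87) = -1.333080
z = (z_r − z_0)·√(n−3) = (-0.472231 − (-1.333080))·√118 = 0.860849 · 10.862780 = 9.351

9.351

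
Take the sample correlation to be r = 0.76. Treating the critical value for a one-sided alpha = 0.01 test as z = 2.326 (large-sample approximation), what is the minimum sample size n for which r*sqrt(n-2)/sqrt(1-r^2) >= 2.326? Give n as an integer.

r√(n−2)/√(1−r²) ≥ 2.326  ⇔  n−2 ≥ (2.326)²·(1−r²)/r²
(1−r²)/r² = (1−0.5776)/0.5776 = 0.7313
n ≥ 2 + 5.410276·0.7313 = 2 + 3.9565 = 5.9565
⌈5.9565⌉ = 6

6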